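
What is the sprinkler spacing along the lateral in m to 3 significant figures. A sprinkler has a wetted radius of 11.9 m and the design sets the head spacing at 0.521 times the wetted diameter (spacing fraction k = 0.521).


Approach: apply the sprinkler spacing rule (spacing as a fraction of wetted diameter), S = k*(2*R).
S = 0.521 * (2 * 11.9) = 12.4 m
Therefore the sprinkler spacing along the lateral = 12.4 m.


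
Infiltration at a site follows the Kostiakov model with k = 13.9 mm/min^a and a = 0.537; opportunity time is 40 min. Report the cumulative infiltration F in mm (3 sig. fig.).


Approach: apply the Kostiakov infiltration equation, F = k*t^a.
F = 13.9 * 40^0.537 = 101 mm
Therefore the cumulative infiltration F = 101 mm.


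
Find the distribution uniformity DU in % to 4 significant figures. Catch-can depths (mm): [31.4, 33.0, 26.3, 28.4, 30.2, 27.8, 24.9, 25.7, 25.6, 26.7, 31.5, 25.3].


Approach: apply the low-quarter distribution uniformity, DU = (mean of lowest quarter of readings / overall mean)*100.
sorted lowest 3 of 12: [24.9, 25.3, 25.6] -> mean = 25.2667 mm
overall mean = 28.0667 mm
DU = (25.2667/28.0667)*100 = 90.02 %
Therefore the distribution uniformity DU = 90.02 %.


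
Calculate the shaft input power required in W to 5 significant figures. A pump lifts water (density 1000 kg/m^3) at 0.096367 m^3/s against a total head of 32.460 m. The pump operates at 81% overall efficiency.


Approach: apply hydraulic power then efficiency conversion, P = rho*g*Q*H; P_in = P/eta.
Step 1 — hydraulic power (P = rho*g*Q*H):
  P = 1000 * 9.81 * 0.096367 * 32.460 = 30686.39 W
Step 2 — input power: P_in = P/eta = 30686.39 / 0.81 = 37884 W
Therefore the shaft input power required = 37884 W.


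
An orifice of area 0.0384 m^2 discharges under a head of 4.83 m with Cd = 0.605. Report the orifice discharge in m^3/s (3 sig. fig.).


Approach: apply the orifice equation, Q = Cd*A*sqrt(2*g*h).
Q = 0.605 * 0.0384 * sqrt(2*9.81*4.83) = 0.226 m^3/s
Therefore the orifice discharge = 0.226 m^3/s.


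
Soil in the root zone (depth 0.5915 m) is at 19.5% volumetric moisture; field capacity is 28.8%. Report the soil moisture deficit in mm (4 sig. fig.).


Approach: apply the soil moisture deficit relation, SMD = (FC - theta)/100 * depth * 1000.
SMD = (28.8 - 19.5)/100 * 0.5915 * 1000 = 55.01 mm
Therefore the soil moisture deficit = 55.01 mm.


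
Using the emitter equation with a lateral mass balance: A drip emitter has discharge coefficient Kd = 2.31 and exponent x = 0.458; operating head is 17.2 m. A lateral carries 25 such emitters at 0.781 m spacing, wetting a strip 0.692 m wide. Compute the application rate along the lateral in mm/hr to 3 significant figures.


Approach: apply the emitter equation with a lateral mass balance, q = Kd*h^x; Q = n*q; rate = Q/(n*spacing*width).
Step 1 — single emitter flow (q = Kd*h^x):
  q = 2.31 * 17.2^0.458 = 8.5013 L/hr
Step 2 — total lateral flow: Q = 25 * 8.5013 = 212.53 L/hr
Step 3 — wetted area: A = 25 * 0.781 * 0.692 = 13.511 m^2
Step 4 — application rate: Q/A = 212.53/13.511 = 15.7 mm/hr
Therefore the application rate along the lateral = 15.7 mm/hr.


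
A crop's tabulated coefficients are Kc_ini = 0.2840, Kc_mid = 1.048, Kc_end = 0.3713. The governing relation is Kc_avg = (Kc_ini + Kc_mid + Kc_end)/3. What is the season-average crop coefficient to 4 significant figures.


Kc_avg = (0.2840 + 1.048 + 0.3713)/3 = 0.5678
Therefore the season-average crop coefficient = 0.5678.


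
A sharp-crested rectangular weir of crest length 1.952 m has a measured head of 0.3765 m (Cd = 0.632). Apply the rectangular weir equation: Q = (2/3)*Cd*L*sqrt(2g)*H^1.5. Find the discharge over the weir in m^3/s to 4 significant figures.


Q = (2/3)*0.632*1.952*sqrt(2*9.81)*0.3765^1.5 = 0.8416 m^3/s
Therefore the discharge over the weir = 0.8416 m^3/s.


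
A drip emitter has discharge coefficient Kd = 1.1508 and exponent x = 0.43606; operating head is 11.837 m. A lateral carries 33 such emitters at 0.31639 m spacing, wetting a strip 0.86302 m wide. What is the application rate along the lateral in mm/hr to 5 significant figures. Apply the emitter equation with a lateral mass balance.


Approach: apply the emitter equation with a lateral mass balance, q = Kd*h^x; Q = n*q; rate = Q/(n*spacing*width).
Step 1 — single emitter flow (q = Kd*h^x):
  q = 1.1508 * 11.837^0.43606 = 3.380630 L/hr
Step 2 — total lateral flow: Q = 33 * 3.380630 = 111.5608 L/hr
Step 3 — wetted area: A = 33 * 0.31639 * 0.86302 = 9.010680 m^2
Step 4 — application rate: Q/A = 111.5608/9.010680 = 12.381 mm/hr
Therefore the application rate along the lateral = 12.381 mm/hr.


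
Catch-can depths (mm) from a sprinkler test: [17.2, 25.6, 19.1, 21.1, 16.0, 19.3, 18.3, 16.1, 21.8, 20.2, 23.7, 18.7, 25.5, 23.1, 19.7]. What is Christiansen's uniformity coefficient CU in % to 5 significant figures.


Approach: apply Christiansen's uniformity coefficient, CU = (1 - mean_abs_deviation/mean)*100.
mean = 20.36000 mm
mean |d_i - mean| = 2.485333 mm
CU = (1 - 2.485333/20.36000)*100 = 87.793 %
Therefore Christiansen's uniformity coefficient CU = 87.793 %.


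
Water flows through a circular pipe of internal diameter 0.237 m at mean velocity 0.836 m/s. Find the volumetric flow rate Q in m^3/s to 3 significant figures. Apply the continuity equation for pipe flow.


Approach: apply the continuity equation for pipe flow, Q = A * v with A = pi*(D/2)^2.
A = pi*(0.237/2)^2 = 0.044115 m^2
Q = 0.044115 * 0.836 = 0.0369 m^3/s
Therefore the volumetric flow rate Q = 0.0369 m^3/s.


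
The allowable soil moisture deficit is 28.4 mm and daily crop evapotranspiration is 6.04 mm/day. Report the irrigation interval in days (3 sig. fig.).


Approach: apply the irrigation interval relation, interval = SMD / ETc.
interval = 28.4 / 6.04 = 4.70 days
Therefore the irrigation interval = 4.70 days.


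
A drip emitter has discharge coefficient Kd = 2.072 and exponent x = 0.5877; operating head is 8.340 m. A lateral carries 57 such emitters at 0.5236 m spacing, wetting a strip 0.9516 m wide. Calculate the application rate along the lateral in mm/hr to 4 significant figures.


Approach: apply the emitter equation with a lateral mass balance, q = Kd*h^x; Q = n*q; rate = Q/(n*spacing*width).
Step 1 — single emitter flow (q = Kd*h^x):
  q = 2.072 * 8.340^0.5877 = 7.20707 L/hr
Step 2 — total lateral flow: Q = 57 * 7.20707 = 410.803 L/hr
Step 3 — wetted area: A = 57 * 0.5236 * 0.9516 = 28.4007 m^2
Step 4 — application rate: Q/A = 410.803/28.4007 = 14.46 mm/hr
Therefore the application rate along the lateral = 14.46 mm/hr.


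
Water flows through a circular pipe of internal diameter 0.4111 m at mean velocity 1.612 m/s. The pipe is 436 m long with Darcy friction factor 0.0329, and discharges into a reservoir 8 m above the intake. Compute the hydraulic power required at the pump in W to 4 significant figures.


Approach: apply continuity + Darcy-Weisbach + hydraulic power, Q = A*v; hf = f*(L/D)*(v^2/(2g)); H = static + hf; P = rho*g*Q*H.
Step 1 — flow rate (continuity, Q = A*v):
  A = pi*(0.4111/2)^2 = 0.132735 m^2
  Q = 0.132735 * 1.612 = 0.213969 m^3/s
Step 2 — friction head loss (Darcy-Weisbach):
  hf = 0.0329 * (436/0.4111) * (1.612^2 / (2*9.81))
  hf = 4.62132 m
Step 3 — total head: H = 8 + 4.62132 = 12.6213 m
Step 4 — hydraulic power (P = rho*g*Q*H):
  P = 1000 * 9.81 * 0.213969 * 12.6213 = 26490 W
Therefore the hydraulic power required at the pump = 26490 W.


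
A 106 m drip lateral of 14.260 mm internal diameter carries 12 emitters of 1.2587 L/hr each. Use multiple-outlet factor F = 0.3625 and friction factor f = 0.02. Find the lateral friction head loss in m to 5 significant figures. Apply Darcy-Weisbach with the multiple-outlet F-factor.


Approach: apply Darcy-Weisbach with the multiple-outlet F-factor, Q = n*q/(3600*1000) m^3/s; v = Q/A; hf = F*f*(L/D)*(v^2/(2g)).
Q = 12*1.2587/(3600*1000) = 4.195667e-06 m^3/s
A = pi*(14.260e-3/2)^2 = 1.597088e-04 m^2, so v = Q/A = 0.02627072 m/s
hf = 0.3625*0.02*(106/0.014260)*(0.02627072^2/(2*9.81)) = 0.0018957 m
Therefore the lateral friction head loss = 0.0018957 m.


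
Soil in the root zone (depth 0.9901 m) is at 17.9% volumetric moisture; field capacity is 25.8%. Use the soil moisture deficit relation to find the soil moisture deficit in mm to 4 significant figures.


Approach: apply the soil moisture deficit relation, SMD = (FC - theta)/100 * depth * 1000.
SMD = (25.8 - 17.9)/100 * 0.9901 * 1000 = 78.22 mm
Therefore the soil moisture deficit = 78.22 mm.


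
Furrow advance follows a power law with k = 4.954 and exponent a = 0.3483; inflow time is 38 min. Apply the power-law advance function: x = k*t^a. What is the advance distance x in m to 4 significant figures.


x = 4.954 * 38^0.3483 = 17.59 m
Therefore the advance distance x = 17.59 m.


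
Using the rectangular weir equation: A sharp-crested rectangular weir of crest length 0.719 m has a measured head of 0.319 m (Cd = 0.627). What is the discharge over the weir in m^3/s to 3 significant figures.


Approach: apply the rectangular weir equation, Q = (2/3)*Cd*L*sqrt(2g)*H^1.5.
Q = (2/3)*0.627*0.719*sqrt(2*9.81)*0.319^1.5 = 0.240 m^3/s
Therefore the discharge over the weir = 0.240 m^3/s.


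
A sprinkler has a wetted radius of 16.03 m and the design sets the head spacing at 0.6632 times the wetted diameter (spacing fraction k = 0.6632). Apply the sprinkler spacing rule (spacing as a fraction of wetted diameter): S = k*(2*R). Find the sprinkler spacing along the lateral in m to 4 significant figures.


S = 0.6632 * (2 * 16.03) = 21.26 m
Therefore the sprinkler spacing along the lateral = 21.26 m.


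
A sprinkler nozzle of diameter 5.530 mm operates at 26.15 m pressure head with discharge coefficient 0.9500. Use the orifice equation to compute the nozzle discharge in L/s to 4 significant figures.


Approach: apply the orifice equation, Q = Cd*A*sqrt(2*g*h), A = pi*(d/2)^2.
A = pi*(5.530e-3/2)^2 = 2.40182e-05 m^2
Q = 0.9500 * 2.40182e-05 * sqrt(2*9.81*26.15) * 1000 = 0.5168 L/s
Therefore the nozzle discharge = 0.5168 L/s.


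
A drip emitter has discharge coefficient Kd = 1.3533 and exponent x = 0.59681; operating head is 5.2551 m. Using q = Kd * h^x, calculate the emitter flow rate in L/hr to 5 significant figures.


q = 1.3533 * 5.2551^0.59681 = 3.6429 L/hr
Therefore the emitter flow rate = 3.6429 L/hr.


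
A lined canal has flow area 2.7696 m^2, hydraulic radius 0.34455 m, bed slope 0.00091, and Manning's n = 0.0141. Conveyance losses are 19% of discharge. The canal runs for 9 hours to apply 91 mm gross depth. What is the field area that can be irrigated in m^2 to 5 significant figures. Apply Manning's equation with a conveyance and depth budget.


Approach: apply Manning's equation with a conveyance and depth budget, Q = (1/n)*A*R^(2/3)*S^(1/2); Q_field = Q*(1-loss); Area = Q_field*t/(d/1000).
Step 1 — canal discharge (Manning's equation):
  Q = (1/0.0141) * 2.7696 * 0.34455^(2/3) * 0.00091^(1/2) = 2.912193 m^3/s
Step 2 — delivered flow: Q_field = 2.912193*(1 - 19/100) = 2.358876 m^3/s
Step 3 — volume delivered: V = 2.358876 * 9*3600 = 76427.59 m^3
Step 4 — area served: A = V / (depth/1000) = 76427.59 / 0.091 = 839860 m^2
Therefore the field area that can be irrigated = 839860 m^2.


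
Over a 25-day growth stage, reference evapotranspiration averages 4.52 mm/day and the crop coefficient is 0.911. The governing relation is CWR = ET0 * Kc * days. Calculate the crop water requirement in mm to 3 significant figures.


CWR = 4.52 * 0.911 * 25 = 103 mm
Therefore the crop water requirement = 103 mm.


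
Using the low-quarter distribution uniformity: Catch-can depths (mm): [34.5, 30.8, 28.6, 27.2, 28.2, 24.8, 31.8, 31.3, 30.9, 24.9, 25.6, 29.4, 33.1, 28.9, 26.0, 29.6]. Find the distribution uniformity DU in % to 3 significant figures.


Approach: apply the low-quarter distribution uniformity, DU = (mean of lowest quarter of readings / overall mean)*100.
sorted lowest 4 of 16: [24.8, 24.9, 25.6, 26.0] -> mean = 25.325 mm
overall mean = 29.100 mm
DU = (25.325/29.100)*100 = 87.0 %
Therefore the distribution uniformity DU = 87.0 %.


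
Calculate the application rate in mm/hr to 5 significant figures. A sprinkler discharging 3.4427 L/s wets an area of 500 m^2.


Approach: apply the application rate relation, rate = (Q/A)*3600.
rate = (3.4427 / 500) * 3600 = 24.787 mm/hr
Therefore the application rate = 24.787 mm/hr.


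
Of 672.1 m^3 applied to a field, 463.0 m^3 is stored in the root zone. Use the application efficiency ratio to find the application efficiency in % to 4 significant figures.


Approach: apply the application efficiency ratio, Ea = (stored/applied)*100.
Ea = (463.0/672.1)*100 = 68.89 %
Therefore the application efficiency = 68.89 %.


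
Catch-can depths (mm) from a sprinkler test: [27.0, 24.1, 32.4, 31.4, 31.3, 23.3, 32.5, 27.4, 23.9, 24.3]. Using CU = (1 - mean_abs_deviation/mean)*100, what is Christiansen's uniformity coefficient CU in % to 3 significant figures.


mean = 27.760 mm
mean |d_i - mean| = 3.3120 mm
CU = (1 - 3.3120/27.760)*100 = 88.1 %
Therefore Christiansen's uniformity coefficient CU = 88.1 %.


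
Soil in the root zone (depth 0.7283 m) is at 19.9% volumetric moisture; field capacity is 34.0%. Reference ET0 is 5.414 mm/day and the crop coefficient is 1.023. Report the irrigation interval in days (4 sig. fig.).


Approach: apply soil-water budget scheduling, SMD = (FC-theta)/100*depth*1000; ETc = ET0*Kc; interval = SMD/ETc.
Step 1 — soil moisture deficit:
  SMD = (34.0 - 19.9)/100 * 0.7283 * 1000 = 102.690 mm
Step 2 — daily crop ET (ETc = ET0*Kc):
  ETc = 5.414 * 1.023 = 5.53852 mm/day
Step 3 — irrigation interval (SMD/ETc):
  interval = 102.690 / 5.53852 = 18.54 days
Therefore the irrigation interval = 18.54 days.


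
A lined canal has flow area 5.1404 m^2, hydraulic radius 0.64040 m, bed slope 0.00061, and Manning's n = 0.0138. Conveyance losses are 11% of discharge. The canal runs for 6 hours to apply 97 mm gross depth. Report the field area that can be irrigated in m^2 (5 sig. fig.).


Approach: apply Manning's equation with a conveyance and depth budget, Q = (1/n)*A*R^(2/3)*S^(1/2); Q_field = Q*(1-loss); Area = Q_field*t/(d/1000).
Step 1 — canal discharge (Manning's equation):
  Q = (1/0.0138) * 5.1404 * 0.64040^(2/3) * 0.00061^(1/2) = 6.835185 m^3/s
Step 2 — delivered flow: Q_field = 6.835185*(1 - 11/100) = 6.083315 m^3/s
Step 3 — volume delivered: V = 6.083315 * 6*3600 = 131399.6 m^3
Step 4 — area served: A = V / (depth/1000) = 131399.6 / 0.097 = 1354600 m^2
Therefore the field area that can be irrigated = 1354600 m^2.


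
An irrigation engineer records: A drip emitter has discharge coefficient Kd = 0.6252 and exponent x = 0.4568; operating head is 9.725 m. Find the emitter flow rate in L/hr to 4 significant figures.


Approach: apply the emitter characteristic equation, q = Kd * h^x.
q = 0.6252 * 9.725^0.4568 = 1.767 L/hr
Therefore the emitter flow rate = 1.767 L/hr.


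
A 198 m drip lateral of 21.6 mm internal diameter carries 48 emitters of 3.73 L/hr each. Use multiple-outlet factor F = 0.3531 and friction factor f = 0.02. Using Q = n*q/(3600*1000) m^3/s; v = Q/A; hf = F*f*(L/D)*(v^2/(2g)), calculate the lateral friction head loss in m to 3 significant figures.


Q = 48*3.73/(3600*1000) = 4.9733e-05 m^3/s
A = pi*(21.6e-3/2)^2 = 3.6644e-04 m^2, so v = Q/A = 0.13572 m/s
hf = 0.3531*0.02*(198/0.0216)*(0.13572^2/(2*9.81)) = 0.0608 m
Therefore the lateral friction head loss = 0.0608 m.


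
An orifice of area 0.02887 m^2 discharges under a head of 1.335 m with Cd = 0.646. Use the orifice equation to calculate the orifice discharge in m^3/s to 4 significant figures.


Approach: apply the orifice equation, Q = Cd*A*sqrt(2*g*h).
Q = 0.646 * 0.02887 * sqrt(2*9.81*1.335) = 0.09545 m^3/s
Therefore the orifice discharge = 0.09545 m^3/s.


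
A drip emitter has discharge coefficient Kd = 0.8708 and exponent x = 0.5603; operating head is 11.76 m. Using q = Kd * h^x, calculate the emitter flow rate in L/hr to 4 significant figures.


q = 0.8708 * 11.76^0.5603 = 3.465 L/hr
Therefore the emitter flow rate = 3.465 L/hr.


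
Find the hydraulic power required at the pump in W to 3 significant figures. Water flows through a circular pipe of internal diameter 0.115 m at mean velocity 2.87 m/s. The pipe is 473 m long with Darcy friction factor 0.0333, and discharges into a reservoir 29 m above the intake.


Approach: apply continuity + Darcy-Weisbach + hydraulic power, Q = A*v; hf = f*(L/D)*(v^2/(2g)); H = static + hf; P = rho*g*Q*H.
Step 1 — flow rate (continuity, Q = A*v):
  A = pi*(0.115/2)^2 = 0.010387 m^2
  Q = 0.010387 * 2.87 = 0.029810 m^3/s
Step 2 — friction head loss (Darcy-Weisbach):
  hf = 0.0333 * (473/0.115) * (2.87^2 / (2*9.81))
  hf = 57.501 m
Step 3 — total head: H = 29 + 57.501 = 86.501 m
Step 4 — hydraulic power (P = rho*g*Q*H):
  P = 1000 * 9.81 * 0.029810 * 86.501 = 25300 W
Therefore the hydraulic power required at the pump = 25300 W.


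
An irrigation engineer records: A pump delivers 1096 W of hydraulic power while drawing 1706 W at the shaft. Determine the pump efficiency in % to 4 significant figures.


Approach: apply the efficiency ratio, eta = (P_out/P_in)*100.
eta = (1096 / 1706) * 100 = 64.24 %
Therefore the pump efficiency = 64.24 %.


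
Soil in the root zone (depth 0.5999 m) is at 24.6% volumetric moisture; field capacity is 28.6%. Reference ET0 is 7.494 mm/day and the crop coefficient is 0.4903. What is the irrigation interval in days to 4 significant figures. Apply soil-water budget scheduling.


Approach: apply soil-water budget scheduling, SMD = (FC-theta)/100*depth*1000; ETc = ET0*Kc; interval = SMD/ETc.
Step 1 — soil moisture deficit:
  SMD = (28.6 - 24.6)/100 * 0.5999 * 1000 = 23.9960 mm
Step 2 — daily crop ET (ETc = ET0*Kc):
  ETc = 7.494 * 0.4903 = 3.67431 mm/day
Step 3 — irrigation interval (SMD/ETc):
  interval = 23.9960 / 3.67431 = 6.531 days
Therefore the irrigation interval = 6.531 days.


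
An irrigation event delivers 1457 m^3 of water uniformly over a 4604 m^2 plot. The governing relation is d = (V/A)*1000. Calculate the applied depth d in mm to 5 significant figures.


d = (1457 / 4604) * 1000 = 316.46 mm
Therefore the applied depth d = 316.46 mm.


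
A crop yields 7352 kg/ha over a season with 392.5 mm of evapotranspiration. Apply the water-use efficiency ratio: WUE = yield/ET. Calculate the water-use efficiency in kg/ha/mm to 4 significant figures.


WUE = 7352 / 392.5 = 18.73 kg/ha/mm
Therefore the water-use efficiency = 18.73 kg/ha/mm.


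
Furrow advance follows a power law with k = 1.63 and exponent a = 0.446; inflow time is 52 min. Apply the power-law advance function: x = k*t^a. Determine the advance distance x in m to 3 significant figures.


x = 1.63 * 52^0.446 = 9.50 m
Therefore the advance distance x = 9.50 m.


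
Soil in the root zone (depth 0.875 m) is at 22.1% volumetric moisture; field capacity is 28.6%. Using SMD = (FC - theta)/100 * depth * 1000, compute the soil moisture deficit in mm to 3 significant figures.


SMD = (28.6 - 22.1)/100 * 0.875 * 1000 = 56.9 mm
Therefore the soil moisture deficit = 56.9 mm.


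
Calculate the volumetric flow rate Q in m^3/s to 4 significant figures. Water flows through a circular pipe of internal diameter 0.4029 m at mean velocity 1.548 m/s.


Approach: apply the continuity equation for pipe flow, Q = A * v with A = pi*(D/2)^2.
A = pi*(0.4029/2)^2 = 0.127492 m^2
Q = 0.127492 * 1.548 = 0.1974 m^3/s
Therefore the volumetric flow rate Q = 0.1974 m^3/s.


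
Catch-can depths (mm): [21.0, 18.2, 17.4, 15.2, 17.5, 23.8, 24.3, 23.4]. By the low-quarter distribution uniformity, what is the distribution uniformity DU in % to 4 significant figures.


Approach: apply the low-quarter distribution uniformity, DU = (mean of lowest quarter of readings / overall mean)*100.
sorted lowest 2 of 8: [15.2, 17.4] -> mean = 16.3000 mm
overall mean = 20.1000 mm
DU = (16.3000/20.1000)*100 = 81.09 %
Therefore the distribution uniformity DU = 81.09 %.


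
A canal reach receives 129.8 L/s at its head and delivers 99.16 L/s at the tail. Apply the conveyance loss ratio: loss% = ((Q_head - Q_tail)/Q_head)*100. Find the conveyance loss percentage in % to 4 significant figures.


loss = ((129.8 - 99.16)/129.8)*100 = 23.61 %
Therefore the conveyance loss percentage = 23.61 %.


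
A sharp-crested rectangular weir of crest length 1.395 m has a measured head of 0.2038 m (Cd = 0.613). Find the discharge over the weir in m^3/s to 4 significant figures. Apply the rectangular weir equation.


Approach: apply the rectangular weir equation, Q = (2/3)*Cd*L*sqrt(2g)*H^1.5.
Q = (2/3)*0.613*1.395*sqrt(2*9.81)*0.2038^1.5 = 0.2323 m^3/s
Therefore the discharge over the weir = 0.2323 m^3/s.


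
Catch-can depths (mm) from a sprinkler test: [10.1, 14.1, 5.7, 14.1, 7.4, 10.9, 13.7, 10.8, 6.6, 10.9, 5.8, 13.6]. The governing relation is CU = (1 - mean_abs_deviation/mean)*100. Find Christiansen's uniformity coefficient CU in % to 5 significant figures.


mean = 10.30833 mm
mean |d_i - mean| = 2.656944 mm
CU = (1 - 2.656944/10.30833)*100 = 74.225 %
Therefore Christiansen's uniformity coefficient CU = 74.225 %.


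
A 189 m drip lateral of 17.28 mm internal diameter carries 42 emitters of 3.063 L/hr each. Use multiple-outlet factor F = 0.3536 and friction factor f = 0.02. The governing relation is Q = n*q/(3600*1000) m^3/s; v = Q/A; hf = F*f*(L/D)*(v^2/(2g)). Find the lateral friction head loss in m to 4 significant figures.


Q = 42*3.063/(3600*1000) = 3.57350e-05 m^3/s
A = pi*(17.28e-3/2)^2 = 2.34519e-04 m^2, so v = Q/A = 0.152376 m/s
hf = 0.3536*0.02*(189/0.01728)*(0.152376^2/(2*9.81)) = 0.09154 m
Therefore the lateral friction head loss = 0.09154 m.


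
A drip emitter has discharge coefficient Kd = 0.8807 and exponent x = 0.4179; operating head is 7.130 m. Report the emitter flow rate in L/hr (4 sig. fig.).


Approach: apply the emitter characteristic equation, q = Kd * h^x.
q = 0.8807 * 7.130^0.4179 = 2.001 L/hr
Therefore the emitter flow rate = 2.001 L/hr.


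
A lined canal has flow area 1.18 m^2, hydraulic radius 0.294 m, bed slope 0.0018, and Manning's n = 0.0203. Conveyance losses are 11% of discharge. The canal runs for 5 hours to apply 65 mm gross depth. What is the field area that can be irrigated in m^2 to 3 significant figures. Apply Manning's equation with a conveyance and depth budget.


Approach: apply Manning's equation with a conveyance and depth budget, Q = (1/n)*A*R^(2/3)*S^(1/2); Q_field = Q*(1-loss); Area = Q_field*t/(d/1000).
Step 1 — canal discharge (Manning's equation):
  Q = (1/0.0203) * 1.18 * 0.294^(2/3) * 0.0018^(1/2) = 1.0904 m^3/s
Step 2 — delivered flow: Q_field = 1.0904*(1 - 11/100) = 0.97046 m^3/s
Step 3 — volume delivered: V = 0.97046 * 5*3600 = 17468 m^3
Step 4 — area served: A = V / (depth/1000) = 17468 / 0.065 = 269000 m^2
Therefore the field area that can be irrigated = 269000 m^2.


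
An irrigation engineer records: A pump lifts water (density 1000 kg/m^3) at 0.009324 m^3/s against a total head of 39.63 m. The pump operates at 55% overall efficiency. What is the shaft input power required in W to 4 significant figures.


Approach: apply hydraulic power then efficiency conversion, P = rho*g*Q*H; P_in = P/eta.
Step 1 — hydraulic power (P = rho*g*Q*H):
  P = 1000 * 9.81 * 0.009324 * 39.63 = 3624.89 W
Step 2 — input power: P_in = P/eta = 3624.89 / 0.55 = 6591 W
Therefore the shaft input power required = 6591 W.


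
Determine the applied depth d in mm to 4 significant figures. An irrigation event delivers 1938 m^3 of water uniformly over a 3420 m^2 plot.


Approach: apply depth from volume over area, d = (V/A)*1000.
d = (1938 / 3420) * 1000 = 566.7 mm
Therefore the applied depth d = 566.7 mm.


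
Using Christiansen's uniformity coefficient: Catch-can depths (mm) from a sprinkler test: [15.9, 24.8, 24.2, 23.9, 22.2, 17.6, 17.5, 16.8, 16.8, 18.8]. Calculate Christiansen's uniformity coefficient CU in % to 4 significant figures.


Approach: apply Christiansen's uniformity coefficient, CU = (1 - mean_abs_deviation/mean)*100.
mean = 19.8500 mm
mean |d_i - mean| = 3.14000 mm
CU = (1 - 3.14000/19.8500)*100 = 84.18 %
Therefore Christiansen's uniformity coefficient CU = 84.18 %.


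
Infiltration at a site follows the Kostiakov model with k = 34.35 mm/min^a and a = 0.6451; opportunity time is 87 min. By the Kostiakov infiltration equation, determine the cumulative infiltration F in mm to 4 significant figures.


Approach: apply the Kostiakov infiltration equation, F = k*t^a.
F = 34.35 * 87^0.6451 = 612.5 mm
Therefore the cumulative infiltration F = 612.5 mm.


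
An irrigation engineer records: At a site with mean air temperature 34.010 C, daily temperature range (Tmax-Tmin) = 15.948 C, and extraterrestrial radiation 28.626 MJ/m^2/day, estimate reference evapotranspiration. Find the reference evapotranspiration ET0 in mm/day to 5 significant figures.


Approach: apply the Hargreaves-Samani method, ET0 = 0.0023*(Tmean+17.8)*sqrt(Tmax-Tmin)*0.408*Ra.
ET0 = 0.0023*(34.010+17.8)*sqrt(15.948)*0.408*28.626 = 5.5580 mm/day
Therefore the reference evapotranspiration ET0 = 5.5580 mm/day.


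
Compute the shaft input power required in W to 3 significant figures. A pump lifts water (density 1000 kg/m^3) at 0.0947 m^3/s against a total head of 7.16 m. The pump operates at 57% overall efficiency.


Approach: apply hydraulic power then efficiency conversion, P = rho*g*Q*H; P_in = P/eta.
Step 1 — hydraulic power (P = rho*g*Q*H):
  P = 1000 * 9.81 * 0.0947 * 7.16 = 6651.7 W
Step 2 — input power: P_in = P/eta = 6651.7 / 0.57 = 11700 W
Therefore the shaft input power required = 11700 W.


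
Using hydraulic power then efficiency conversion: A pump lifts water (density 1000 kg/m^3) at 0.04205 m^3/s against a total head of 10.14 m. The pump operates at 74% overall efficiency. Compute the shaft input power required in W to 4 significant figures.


Approach: apply hydraulic power then efficiency conversion, P = rho*g*Q*H; P_in = P/eta.
Step 1 — hydraulic power (P = rho*g*Q*H):
  P = 1000 * 9.81 * 0.04205 * 10.14 = 4182.86 W
Step 2 — input power: P_in = P/eta = 4182.86 / 0.74 = 5653 W
Therefore the shaft input power required = 5653 W.


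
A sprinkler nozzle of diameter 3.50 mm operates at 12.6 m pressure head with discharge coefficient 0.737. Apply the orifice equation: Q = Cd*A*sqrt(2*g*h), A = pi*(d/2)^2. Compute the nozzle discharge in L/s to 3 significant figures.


A = pi*(3.50e-3/2)^2 = 9.6211e-06 m^2
Q = 0.737 * 9.6211e-06 * sqrt(2*9.81*12.6) * 1000 = 0.111 L/s
Therefore the nozzle discharge = 0.111 L/s.


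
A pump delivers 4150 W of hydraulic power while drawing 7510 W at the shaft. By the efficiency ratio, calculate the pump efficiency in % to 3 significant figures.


Approach: apply the efficiency ratio, eta = (P_out/P_in)*100.
eta = (4150 / 7510) * 100 = 55.3 %
Therefore the pump efficiency = 55.3 %.


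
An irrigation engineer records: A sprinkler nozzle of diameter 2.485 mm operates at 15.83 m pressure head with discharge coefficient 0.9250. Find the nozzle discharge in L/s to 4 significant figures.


Approach: apply the orifice equation, Q = Cd*A*sqrt(2*g*h), A = pi*(d/2)^2.
A = pi*(2.485e-3/2)^2 = 4.85001e-06 m^2
Q = 0.9250 * 4.85001e-06 * sqrt(2*9.81*15.83) * 1000 = 0.07906 L/s
Therefore the nozzle discharge = 0.07906 L/s.


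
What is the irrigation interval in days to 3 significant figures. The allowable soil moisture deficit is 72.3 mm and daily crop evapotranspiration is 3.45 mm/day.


Approach: apply the irrigation interval relation, interval = SMD / ETc.
interval = 72.3 / 3.45 = 21.0 days
Therefore the irrigation interval = 21.0 days.


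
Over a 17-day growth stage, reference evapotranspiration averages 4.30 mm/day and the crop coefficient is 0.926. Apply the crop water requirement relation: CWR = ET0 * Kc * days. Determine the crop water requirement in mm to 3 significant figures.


CWR = 4.30 * 0.926 * 17 = 67.7 mm
Therefore the crop water requirement = 67.7 mm.


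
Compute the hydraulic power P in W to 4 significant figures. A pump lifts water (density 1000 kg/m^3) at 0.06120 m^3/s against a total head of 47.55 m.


Approach: apply the hydraulic power relation, P = rho*g*Q*H.
P = 1000 * 9.81 * 0.06120 * 47.55 = 28550 W
Therefore the hydraulic power P = 28550 W.


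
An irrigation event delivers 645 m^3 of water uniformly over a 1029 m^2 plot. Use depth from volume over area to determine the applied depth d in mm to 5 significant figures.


Approach: apply depth from volume over area, d = (V/A)*1000.
d = (645 / 1029) * 1000 = 626.82 mm
Therefore the applied depth d = 626.82 mm.


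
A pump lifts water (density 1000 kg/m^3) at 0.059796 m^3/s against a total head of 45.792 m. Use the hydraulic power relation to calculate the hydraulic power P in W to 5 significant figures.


Approach: apply the hydraulic power relation, P = rho*g*Q*H.
P = 1000 * 9.81 * 0.059796 * 45.792 = 26862 W
Therefore the hydraulic power P = 26862 W.


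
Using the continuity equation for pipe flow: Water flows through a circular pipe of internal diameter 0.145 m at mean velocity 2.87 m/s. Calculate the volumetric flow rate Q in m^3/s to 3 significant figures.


Approach: apply the continuity equation for pipe flow, Q = A * v with A = pi*(D/2)^2.
A = pi*(0.145/2)^2 = 0.016513 m^2
Q = 0.016513 * 2.87 = 0.0474 m^3/s
Therefore the volumetric flow rate Q = 0.0474 m^3/s.


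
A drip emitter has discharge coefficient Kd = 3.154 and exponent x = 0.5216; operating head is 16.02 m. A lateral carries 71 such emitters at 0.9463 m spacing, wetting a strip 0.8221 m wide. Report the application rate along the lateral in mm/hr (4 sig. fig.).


Approach: apply the emitter equation with a lateral mass balance, q = Kd*h^x; Q = n*q; rate = Q/(n*spacing*width).
Step 1 — single emitter flow (q = Kd*h^x):
  q = 3.154 * 16.02^0.5216 = 13.4034 L/hr
Step 2 — total lateral flow: Q = 71 * 13.4034 = 951.639 L/hr
Step 3 — wetted area: A = 71 * 0.9463 * 0.8221 = 55.2347 m^2
Step 4 — application rate: Q/A = 951.639/55.2347 = 17.23 mm/hr
Therefore the application rate along the lateral = 17.23 mm/hr.


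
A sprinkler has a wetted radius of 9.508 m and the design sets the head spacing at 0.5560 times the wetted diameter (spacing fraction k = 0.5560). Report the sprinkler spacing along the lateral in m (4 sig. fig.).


Approach: apply the sprinkler spacing rule (spacing as a fraction of wetted diameter), S = k*(2*R).
S = 0.5560 * (2 * 9.508) = 10.57 m
Therefore the sprinkler spacing along the lateral = 10.57 m.


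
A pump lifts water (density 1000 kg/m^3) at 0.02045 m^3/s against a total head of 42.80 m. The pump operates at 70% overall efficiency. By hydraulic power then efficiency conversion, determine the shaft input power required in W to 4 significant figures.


Approach: apply hydraulic power then efficiency conversion, P = rho*g*Q*H; P_in = P/eta.
Step 1 — hydraulic power (P = rho*g*Q*H):
  P = 1000 * 9.81 * 0.02045 * 42.80 = 8586.30 W
Step 2 — input power: P_in = P/eta = 8586.30 / 0.7 = 12270 W
Therefore the shaft input power required = 12270 W.


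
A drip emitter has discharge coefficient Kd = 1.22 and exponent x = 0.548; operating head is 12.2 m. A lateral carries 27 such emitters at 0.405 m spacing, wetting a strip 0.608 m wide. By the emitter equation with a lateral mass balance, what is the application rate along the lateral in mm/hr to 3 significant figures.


Approach: apply the emitter equation with a lateral mass balance, q = Kd*h^x; Q = n*q; rate = Q/(n*spacing*width).
Step 1 — single emitter flow (q = Kd*h^x):
  q = 1.22 * 12.2^0.548 = 4.8049 L/hr
Step 2 — total lateral flow: Q = 27 * 4.8049 = 129.73 L/hr
Step 3 — wetted area: A = 27 * 0.405 * 0.608 = 6.6485 m^2
Step 4 — application rate: Q/A = 129.73/6.6485 = 19.5 mm/hr
Therefore the application rate along the lateral = 19.5 mm/hr.


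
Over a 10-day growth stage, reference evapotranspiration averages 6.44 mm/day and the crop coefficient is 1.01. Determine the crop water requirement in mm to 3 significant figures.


Approach: apply the crop water requirement relation, CWR = ET0 * Kc * days.
CWR = 6.44 * 1.01 * 10 = 65.0 mm
Therefore the crop water requirement = 65.0 mm.


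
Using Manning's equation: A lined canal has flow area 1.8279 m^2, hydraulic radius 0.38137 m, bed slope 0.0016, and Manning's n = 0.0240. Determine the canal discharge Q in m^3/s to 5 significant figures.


Approach: apply Manning's equation, Q = (1/n)*A*R^(2/3)*S^(1/2).
Q = (1/0.0240) * 1.8279 * 0.38137^(2/3) * 0.0016^(1/2) = 1.6021 m^3/s
Therefore the canal discharge Q = 1.6021 m^3/s.


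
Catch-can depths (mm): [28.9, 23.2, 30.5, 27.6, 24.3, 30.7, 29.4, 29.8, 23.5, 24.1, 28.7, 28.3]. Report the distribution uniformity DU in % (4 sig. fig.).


Approach: apply the low-quarter distribution uniformity, DU = (mean of lowest quarter of readings / overall mean)*100.
sorted lowest 3 of 12: [23.2, 23.5, 24.1] -> mean = 23.6000 mm
overall mean = 27.4167 mm
DU = (23.6000/27.4167)*100 = 86.08 %
Therefore the distribution uniformity DU = 86.08 %.


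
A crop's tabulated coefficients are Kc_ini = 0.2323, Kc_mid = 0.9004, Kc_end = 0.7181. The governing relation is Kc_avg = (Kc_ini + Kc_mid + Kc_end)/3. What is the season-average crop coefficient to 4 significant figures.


Kc_avg = (0.2323 + 0.9004 + 0.7181)/3 = 0.6169
Therefore the season-average crop coefficient = 0.6169.


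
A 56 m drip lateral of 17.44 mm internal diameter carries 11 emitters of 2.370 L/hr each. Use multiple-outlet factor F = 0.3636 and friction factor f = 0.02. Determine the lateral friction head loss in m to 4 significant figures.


Approach: apply Darcy-Weisbach with the multiple-outlet F-factor, Q = n*q/(3600*1000) m^3/s; v = Q/A; hf = F*f*(L/D)*(v^2/(2g)).
Q = 11*2.370/(3600*1000) = 7.24167e-06 m^3/s
A = pi*(17.44e-3/2)^2 = 2.38882e-04 m^2, so v = Q/A = 0.0303149 m/s
hf = 0.3636*0.02*(56/0.01744)*(0.0303149^2/(2*9.81)) = 0.001094 m
Therefore the lateral friction head loss = 0.001094 m.


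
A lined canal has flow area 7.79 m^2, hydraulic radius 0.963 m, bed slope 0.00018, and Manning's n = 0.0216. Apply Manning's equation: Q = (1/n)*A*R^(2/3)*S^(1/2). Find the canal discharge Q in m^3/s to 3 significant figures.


Q = (1/0.0216) * 7.79 * 0.963^(2/3) * 0.00018^(1/2) = 4.72 m^3/s
Therefore the canal discharge Q = 4.72 m^3/s.


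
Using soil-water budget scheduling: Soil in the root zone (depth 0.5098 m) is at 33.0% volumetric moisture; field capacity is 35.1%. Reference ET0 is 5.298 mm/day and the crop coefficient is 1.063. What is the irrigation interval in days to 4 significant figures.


Approach: apply soil-water budget scheduling, SMD = (FC-theta)/100*depth*1000; ETc = ET0*Kc; interval = SMD/ETc.
Step 1 — soil moisture deficit:
  SMD = (35.1 - 33.0)/100 * 0.5098 * 1000 = 10.7058 mm
Step 2 — daily crop ET (ETc = ET0*Kc):
  ETc = 5.298 * 1.063 = 5.63177 mm/day
Step 3 — irrigation interval (SMD/ETc):
  interval = 10.7058 / 5.63177 = 1.901 days
Therefore the irrigation interval = 1.901 days.


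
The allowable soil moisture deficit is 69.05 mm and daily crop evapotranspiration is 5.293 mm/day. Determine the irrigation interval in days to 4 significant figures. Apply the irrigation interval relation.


Approach: apply the irrigation interval relation, interval = SMD / ETc.
interval = 69.05 / 5.293 = 13.05 days
Therefore the irrigation interval = 13.05 days.


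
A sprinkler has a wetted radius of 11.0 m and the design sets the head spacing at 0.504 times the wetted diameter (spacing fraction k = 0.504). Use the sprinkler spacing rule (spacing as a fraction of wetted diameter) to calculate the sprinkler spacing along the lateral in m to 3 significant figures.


Approach: apply the sprinkler spacing rule (spacing as a fraction of wetted diameter), S = k*(2*R).
S = 0.504 * (2 * 11.0) = 11.1 m
Therefore the sprinkler spacing along the lateral = 11.1 m.


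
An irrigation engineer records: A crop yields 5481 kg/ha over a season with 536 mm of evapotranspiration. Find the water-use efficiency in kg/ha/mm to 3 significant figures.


Approach: apply the water-use efficiency ratio, WUE = yield/ET.
WUE = 5481 / 536 = 10.2 kg/ha/mm
Therefore the water-use efficiency = 10.2 kg/ha/mm.


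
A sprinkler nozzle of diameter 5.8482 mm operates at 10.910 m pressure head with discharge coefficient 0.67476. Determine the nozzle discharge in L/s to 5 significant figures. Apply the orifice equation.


Approach: apply the orifice equation, Q = Cd*A*sqrt(2*g*h), A = pi*(d/2)^2.
A = pi*(5.8482e-3/2)^2 = 2.686175e-05 m^2
Q = 0.67476 * 2.686175e-05 * sqrt(2*9.81*10.910) * 1000 = 0.26518 L/s
Therefore the nozzle discharge = 0.26518 L/s.


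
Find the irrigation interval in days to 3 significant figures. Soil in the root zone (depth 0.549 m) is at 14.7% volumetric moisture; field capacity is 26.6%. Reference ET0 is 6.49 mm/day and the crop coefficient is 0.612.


Approach: apply soil-water budget scheduling, SMD = (FC-theta)/100*depth*1000; ETc = ET0*Kc; interval = SMD/ETc.
Step 1 — soil moisture deficit:
  SMD = (26.6 - 14.7)/100 * 0.549 * 1000 = 65.331 mm
Step 2 — daily crop ET (ETc = ET0*Kc):
  ETc = 6.49 * 0.612 = 3.9719 mm/day
Step 3 — irrigation interval (SMD/ETc):
  interval = 65.331 / 3.9719 = 16.4 days
Therefore the irrigation interval = 16.4 days.


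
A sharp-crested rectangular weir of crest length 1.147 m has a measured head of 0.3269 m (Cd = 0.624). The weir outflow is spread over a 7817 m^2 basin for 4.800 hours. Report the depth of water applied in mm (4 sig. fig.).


Approach: apply the rectangular weir equation with a volume-to-depth conversion, Q = (2/3)*Cd*L*sqrt(2g)*H^1.5; d = Q*t/A * 1000.
Step 1 — weir discharge:
  Q = (2/3)*0.624*1.147*sqrt(2*9.81)*0.3269^1.5 = 0.395029 m^3/s
Step 2 — volume: V = 0.395029 * 4.800*3600 = 6826.10 m^3
Step 3 — depth: d = V/A * 1000 = 6826.10/7817 * 1000 = 873.2 mm
Therefore the depth of water applied = 873.2 mm.


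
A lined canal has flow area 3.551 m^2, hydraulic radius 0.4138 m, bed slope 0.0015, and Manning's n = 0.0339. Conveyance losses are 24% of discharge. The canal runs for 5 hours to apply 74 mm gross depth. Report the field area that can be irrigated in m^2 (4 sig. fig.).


Approach: apply Manning's equation with a conveyance and depth budget, Q = (1/n)*A*R^(2/3)*S^(1/2); Q_field = Q*(1-loss); Area = Q_field*t/(d/1000).
Step 1 — canal discharge (Manning's equation):
  Q = (1/0.0339) * 3.551 * 0.4138^(2/3) * 0.0015^(1/2) = 2.25280 m^3/s
Step 2 — delivered flow: Q_field = 2.25280*(1 - 24/100) = 1.71213 m^3/s
Step 3 — volume delivered: V = 1.71213 * 5*3600 = 30818.4 m^3
Step 4 — area served: A = V / (depth/1000) = 30818.4 / 0.074 = 416500 m^2
Therefore the field area that can be irrigated = 416500 m^2.


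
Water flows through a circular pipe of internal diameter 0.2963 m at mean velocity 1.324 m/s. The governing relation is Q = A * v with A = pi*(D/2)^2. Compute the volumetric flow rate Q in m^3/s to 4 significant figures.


A = pi*(0.2963/2)^2 = 0.0689530 m^2
Q = 0.0689530 * 1.324 = 0.09129 m^3/s
Therefore the volumetric flow rate Q = 0.09129 m^3/s.


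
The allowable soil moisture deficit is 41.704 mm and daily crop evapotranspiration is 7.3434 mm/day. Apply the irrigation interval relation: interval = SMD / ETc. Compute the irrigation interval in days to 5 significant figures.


interval = 41.704 / 7.3434 = 5.6791 days
Therefore the irrigation interval = 5.6791 days.


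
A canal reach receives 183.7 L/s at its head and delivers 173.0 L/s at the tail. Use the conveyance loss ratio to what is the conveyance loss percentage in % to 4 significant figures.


Approach: apply the conveyance loss ratio, loss% = ((Q_head - Q_tail)/Q_head)*100.
loss = ((183.7 - 173.0)/183.7)*100 = 5.825 %
Therefore the conveyance loss percentage = 5.825 %.
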